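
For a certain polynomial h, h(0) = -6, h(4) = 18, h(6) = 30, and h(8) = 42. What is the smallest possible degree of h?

1

Divided differences on the nodes 0, 4, 6, 8:
  order 0: -6  18  30  42
  order 1: 6  6  6
  order 2: 0  0
  order 3: 0
The order-1 divided differences are all 6 (nonzero) and every higher order vanishes, so the data lies on a polynomial of degree exactly 1.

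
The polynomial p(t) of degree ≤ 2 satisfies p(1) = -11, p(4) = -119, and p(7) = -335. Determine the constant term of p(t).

Write p(t) = at^2 + bt + c. Substituting each data point gives a linear system:
  a + b + c = -11
  16a + 4b + c = -119
  49a + 7b + c = -335
Solving the system yields a = -6, b = -6, c = 1.
So p(t) = -6t^2 - 6t + 1.
The constant term is 1.

1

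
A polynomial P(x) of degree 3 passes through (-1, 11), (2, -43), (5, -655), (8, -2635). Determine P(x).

Write P(x) = ax^3 + bx^2 + cx + d. Substituting each data point gives a linear system:
  -a + b - c + d = 11
  8a + 4b + 2c + d = -43
  125a + 25b + 5c + d = -655
  512a + 64b + 8c + d = -2635
Solving the system yields a = -5, b = -1, c = -2, d = 5.
So P(x) = -5x³ - x² - 2x + 5.
Check: P(5) = -655. ✓

P(x) = -5x^3 - x^2 - 2x + 5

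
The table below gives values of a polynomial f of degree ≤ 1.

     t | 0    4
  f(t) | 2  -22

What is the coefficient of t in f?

-6

Write f(t) = at + b. Substituting each data point gives a linear system:
  b = 2
  4a + b = -22
Solving the system yields a = -6, b = 2.
So f(t) = -6t + 2.
The leading coefficient is -6.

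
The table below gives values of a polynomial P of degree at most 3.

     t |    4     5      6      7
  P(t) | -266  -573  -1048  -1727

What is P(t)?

P(t) = -6t^3 + 6t^2 + 5t + 2

Using the Lagrange interpolation formula with nodes 4, 5, 6, 7:
  L_0(t) = (t - 5)(t - 6)(t - 7) / -6
  L_1(t) = (t - 4)(t - 6)(t - 7) / 2
  L_2(t) = (t - 4)(t - 5)(t - 7) / -2
  L_3(t) = (t - 4)(t - 5)(t - 6) / 6
Then P(t) = -266·L_0(t) - 573·L_1(t) - 1048·L_2(t) - 1727·L_3(t).
Expanding and collecting terms gives P(t) = -6t³ + 6t² + 5t + 2.
Check: P(7) = -1727. ✓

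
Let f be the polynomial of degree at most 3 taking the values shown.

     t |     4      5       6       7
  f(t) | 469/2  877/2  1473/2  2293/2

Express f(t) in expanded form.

f(t) = 3t^3 + 2t^2 + 3t - 3/2

Write f(t) = at^3 + bt^2 + ct + d. Substituting each data point gives a linear system:
  64a + 16b + 4c + d = 469/2
  125a + 25b + 5c + d = 877/2
  216a + 36b + 6c + d = 1473/2
  343a + 49b + 7c + d = 2293/2
Solving the system yields a = 3, b = 2, c = 3, d = -3/2.
So f(t) = 3t^3 + 2t^2 + 3t - 3/2.
Check: f(7) = 2293/2. ✓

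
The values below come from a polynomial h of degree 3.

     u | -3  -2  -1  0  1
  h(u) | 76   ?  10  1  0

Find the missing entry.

On equispaced nodes a degree-3 polynomial has vanishing fourth forward difference, so
  h(-3) - 4·h(-2) + 6·h(-1) - 4·h(0) + h(1) = 0.
Substituting the known values and solving for h(-2):
  -4·h(-2) = -132
  h(-2) = 33.

33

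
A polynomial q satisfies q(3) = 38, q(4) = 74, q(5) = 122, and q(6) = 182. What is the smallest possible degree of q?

2

Forward differences of the values at s = 3, 4, 5, 6:
  q  : 38  74  122  182
  Δ  : 36  48  60
  Δ^2: 12  12
  Δ^3: 0
The second differences are constant (12) and nonzero, while all higher differences vanish, so the minimal degree is 2.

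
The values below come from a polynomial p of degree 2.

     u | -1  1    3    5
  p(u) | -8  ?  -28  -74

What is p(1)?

-6

The 3 known points determine the degree-2 polynomial uniquely.
Write p(u) = au^2 + bu + c. Substituting each data point gives a linear system:
  a - b + c = -8
  9a + 3b + c = -28
  25a + 5b + c = -74
Solving the system yields a = -3, b = 1, c = -4.
So p(u) = -3u² + u - 4.
Then p(1) = -6.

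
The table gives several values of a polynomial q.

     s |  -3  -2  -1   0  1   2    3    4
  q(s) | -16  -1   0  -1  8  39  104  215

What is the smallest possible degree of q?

Forward differences of the values at s = -3, -2, -1, 0, 1, 2, 3, 4:
  q  : -16  -1  0  -1  8  39  104  215
  Δ  : 15  1  -1  9  31  65  111
  Δ^2: -14  -2  10  22  34  46
  Δ^3: 12  12  12  12  12
  Δ^4: 0  0  0  0
  Δ^5: 0  0  0
  Δ^6: 0  0
  Δ^7: 0
The third differences are constant (12) and nonzero, while all higher differences vanish, so the minimal degree is 3.

3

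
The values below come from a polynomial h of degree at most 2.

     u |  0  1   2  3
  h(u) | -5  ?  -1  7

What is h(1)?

-5

On equispaced nodes a degree-2 polynomial has vanishing third forward difference, so
  - h(0) + 3·h(1) - 3·h(2) + h(3) = 0.
Substituting the known values and solving for h(1):
  3·h(1) = -15
  h(1) = -5.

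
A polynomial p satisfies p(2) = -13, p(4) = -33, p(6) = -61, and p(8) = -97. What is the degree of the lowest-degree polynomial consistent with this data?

2

Forward differences of the values at n = 2, 4, 6, 8:
  p  : -13  -33  -61  -97
  Δ  : -20  -28  -36
  Δ^2: -8  -8
  Δ^3: 0
The second differences are constant (-8) and nonzero, while all higher differences vanish, so the minimal degree is 2.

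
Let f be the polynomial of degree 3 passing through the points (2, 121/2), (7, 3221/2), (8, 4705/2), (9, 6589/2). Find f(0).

1/2

Write f(s) = as^3 + bs^2 + cs + d. Substituting each data point gives a linear system:
  8a + 4b + 2c + d = 121/2
  343a + 49b + 7c + d = 3221/2
  512a + 64b + 8c + d = 4705/2
  729a + 81b + 9c + d = 6589/2
Solving the system yields a = 4, b = 4, c = 6, d = 1/2.
So f(s) = 4s^3 + 4s^2 + 6s + 1/2.
Then f(0) = 1/2.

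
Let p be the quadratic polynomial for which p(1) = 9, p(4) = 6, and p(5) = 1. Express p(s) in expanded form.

p(s) = -s^2 + 4s + 6

Using the Lagrange interpolation formula with nodes 1, 4, 5:
  L_0(s) = (s - 4)(s - 5) / 12
  L_1(s) = (s - 1)(s - 5) / -3
  L_2(s) = (s - 1)(s - 4) / 4
Then p(s) = 9·L_0(s) + 6·L_1(s) + 1·L_2(s).
Expanding and collecting terms gives p(s) = -s^2 + 4s + 6.
Check: p(1) = 9. ✓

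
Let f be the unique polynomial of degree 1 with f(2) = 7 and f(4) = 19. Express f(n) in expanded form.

f(n) = 6n - 5

Write f(n) = an + b. Substituting each data point gives a linear system:
  2a + b = 7
  4a + b = 19
Solving the system yields a = 6, b = -5.
So f(n) = 6n - 5.
Check: f(2) = 7. ✓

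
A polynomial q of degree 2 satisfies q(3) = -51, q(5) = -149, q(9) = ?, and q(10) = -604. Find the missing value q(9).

-489

The 3 known points determine the degree-2 polynomial uniquely.
Write q(s) = as^2 + bs + c. Substituting each data point gives a linear system:
  9a + 3b + c = -51
  25a + 5b + c = -149
  100a + 10b + c = -604
Solving the system yields a = -6, b = -1, c = 6.
So q(s) = -6s² - s + 6.
Then q(9) = -489.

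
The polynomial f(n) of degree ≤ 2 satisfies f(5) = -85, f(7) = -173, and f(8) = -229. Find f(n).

Write f(n) = an^2 + bn + c. Substituting each data point gives a linear system:
  25a + 5b + c = -85
  49a + 7b + c = -173
  64a + 8b + c = -229
Solving the system yields a = -4, b = 4, c = -5.
So f(n) = -4n^2 + 4n - 5.
Check: f(7) = -173. ✓

f(n) = -4n^2 + 4n - 5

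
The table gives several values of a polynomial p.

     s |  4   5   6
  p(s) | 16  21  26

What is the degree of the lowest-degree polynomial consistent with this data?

1

Forward differences of the values at s = 4, 5, 6:
  p  : 16  21  26
  Δ  : 5  5
  Δ^2: 0
The first differences are constant (5) and nonzero, while all higher differences vanish, so the minimal degree is 1.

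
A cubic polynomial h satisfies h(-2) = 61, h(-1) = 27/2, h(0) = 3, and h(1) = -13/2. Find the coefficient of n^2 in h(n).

1/2

Write h(n) = an^3 + bn^2 + cn + d. Substituting each data point gives a linear system:
  -8a + 4b - 2c + d = 61
  -a + b - c + d = 27/2
  d = 3
  a + b + c + d = -13/2
Solving the system yields a = -6, b = 1/2, c = -4, d = 3.
So h(n) = -6n^3 + (1/2)n^2 - 4n + 3.
The coefficient of n^2 is 1/2.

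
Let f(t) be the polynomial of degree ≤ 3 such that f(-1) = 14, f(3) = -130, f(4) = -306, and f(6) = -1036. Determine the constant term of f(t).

Write f(t) = at^3 + bt^2 + ct + d. Substituting each data point gives a linear system:
  -a + b - c + d = 14
  27a + 9b + 3c + d = -130
  64a + 16b + 4c + d = -306
  216a + 36b + 6c + d = -1036
Solving the system yields a = -5, b = 2, c = -5, d = 2.
So f(t) = -5t^3 + 2t^2 - 5t + 2.
The constant term is 2.

2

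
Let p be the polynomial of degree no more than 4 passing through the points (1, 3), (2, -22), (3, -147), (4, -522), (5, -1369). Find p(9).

-16437

Forward differences of the values at t = 1, 2, 3, 4, 5:
  p  : 3  -22  -147  -522  -1369
  Δ  : -25  -125  -375  -847
  Δ^2: -100  -250  -472
  Δ^3: -150  -222
  Δ^4: -72
The fourth differences are constant, confirming degree 4.
Interpolating (Newton forward form) and evaluating at t = 9 gives p(9) = -16437.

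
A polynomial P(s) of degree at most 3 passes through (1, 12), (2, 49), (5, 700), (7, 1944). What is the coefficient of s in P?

Write P(s) = as^3 + bs^2 + cs + d. Substituting each data point gives a linear system:
  a + b + c + d = 12
  8a + 4b + 2c + d = 49
  125a + 25b + 5c + d = 700
  343a + 49b + 7c + d = 1944
Solving the system yields a = 6, b = -3, c = 4, d = 5.
So P(s) = 6s^3 - 3s^2 + 4s + 5.
The coefficient of s is 4.

4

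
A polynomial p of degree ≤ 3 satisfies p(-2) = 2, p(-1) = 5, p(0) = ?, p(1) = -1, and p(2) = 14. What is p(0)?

0

The 4 known points determine the degree-3 polynomial uniquely.
Write p(n) = an^3 + bn^2 + cn + d. Substituting each data point gives a linear system:
  -8a + 4b - 2c + d = 2
  -a + b - c + d = 5
  a + b + c + d = -1
  8a + 4b + 2c + d = 14
Solving the system yields a = 2, b = 2, c = -5, d = 0.
So p(n) = 2n^3 + 2n^2 - 5n.
Then p(0) = 0.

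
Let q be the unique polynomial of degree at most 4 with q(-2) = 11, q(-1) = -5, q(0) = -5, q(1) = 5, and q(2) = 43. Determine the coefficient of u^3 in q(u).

Write q(u) = au^4 + bu^3 + cu^2 + du + e. Substituting each data point gives a linear system:
  16a - 8b + 4c - 2d + e = 11
  a - b + c - d + e = -5
  e = -5
  a + b + c + d + e = 5
  16a + 8b + 4c + 2d + e = 43
Solving the system yields a = 1, b = 1, c = 4, d = 4, e = -5.
So q(u) = u^4 + u^3 + 4u^2 + 4u - 5.
The coefficient of u^3 is 1.

1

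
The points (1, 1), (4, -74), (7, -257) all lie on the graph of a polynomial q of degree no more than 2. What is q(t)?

q(t) = -6t^2 + 5t + 2

Write q(t) = at^2 + bt + c. Substituting each data point gives a linear system:
  a + b + c = 1
  16a + 4b + c = -74
  49a + 7b + c = -257
Solving the system yields a = -6, b = 5, c = 2.
So q(t) = -6t^2 + 5t + 2.
Check: q(7) = -257. ✓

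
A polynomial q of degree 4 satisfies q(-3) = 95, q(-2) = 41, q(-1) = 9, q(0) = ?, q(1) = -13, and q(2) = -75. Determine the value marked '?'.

The 5 known points determine the degree-4 polynomial uniquely.
Write q(x) = ax^4 + bx^3 + cx^2 + dx + e. Substituting each data point gives a linear system:
  81a - 27b + 9c - 3d + e = 95
  16a - 8b + 4c - 2d + e = 41
  a - b + c - d + e = 9
  a + b + c + d + e = -13
  16a + 8b + 4c + 2d + e = -75
Solving the system yields a = -1, b = -6, c = 0, d = -5, e = -1.
So q(x) = -x^4 - 6x^3 - 5x - 1.
Then q(0) = -1.

-1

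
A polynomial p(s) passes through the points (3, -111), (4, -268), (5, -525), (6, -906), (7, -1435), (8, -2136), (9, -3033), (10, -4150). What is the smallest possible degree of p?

3

Forward differences of the values at s = 3, 4, 5, 6, 7, 8, 9, 10:
  p  : -111  -268  -525  -906  -1435  -2136  -3033  -4150
  Δ  : -157  -257  -381  -529  -701  -897  -1117
  Δ^2: -100  -124  -148  -172  -196  -220
  Δ^3: -24  -24  -24  -24  -24
  Δ^4: 0  0  0  0
  Δ^5: 0  0  0
  Δ^6: 0  0
  Δ^7: 0
The third differences are constant (-24) and nonzero, while all higher differences vanish, so the minimal degree is 3.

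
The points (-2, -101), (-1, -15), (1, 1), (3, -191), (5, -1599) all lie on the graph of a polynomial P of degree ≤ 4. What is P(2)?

Using the Lagrange interpolation formula with nodes -2, -1, 1, 3, 5:
  L_0(u) = (u + 1)(u - 1)(u - 3)(u - 5) / 105
  L_1(u) = (u + 2)(u - 1)(u - 3)(u - 5) / -48
  L_2(u) = (u + 2)(u + 1)(u - 3)(u - 5) / 48
  L_3(u) = (u + 2)(u + 1)(u - 1)(u - 5) / -80
  L_4(u) = (u + 2)(u + 1)(u - 1)(u - 3) / 336
Then P(u) = -101·L_0(u) - 15·L_1(u) + 1·L_2(u) - 191·L_3(u) - 1599·L_4(u).
Expanding and collecting terms gives P(u) = -3u^4 + 3u^3 - 5u^2 + 5u + 1.
Evaluating at u = 2: P(2) = -33.

-33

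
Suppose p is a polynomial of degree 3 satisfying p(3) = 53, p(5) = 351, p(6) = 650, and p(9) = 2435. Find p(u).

Using the Lagrange interpolation formula with nodes 3, 5, 6, 9:
  L_0(u) = (u - 5)(u - 6)(u - 9) / -36
  L_1(u) = (u - 3)(u - 6)(u - 9) / 8
  L_2(u) = (u - 3)(u - 5)(u - 9) / -9
  L_3(u) = (u - 3)(u - 5)(u - 6) / 72
Then p(u) = 53·L_0(u) + 351·L_1(u) + 650·L_2(u) + 2435·L_3(u).
Expanding and collecting terms gives p(u) = 4u^3 - 6u^2 + u - 4.
Check: p(9) = 2435. ✓

p(u) = 4u^3 - 6u^2 + u - 4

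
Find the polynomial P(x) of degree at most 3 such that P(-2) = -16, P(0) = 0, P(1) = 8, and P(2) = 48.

P(x) = 4x^3 + 4x^2

Using the Lagrange interpolation formula with nodes -2, 0, 1, 2:
  L_0(x) = x(x - 1)(x - 2) / -24
  L_1(x) = (x + 2)(x - 1)(x - 2) / 4
  L_2(x) = (x + 2)x(x - 2) / -3
  L_3(x) = (x + 2)x(x - 1) / 8
Then P(x) = -16·L_0(x) + 0·L_1(x) + 8·L_2(x) + 48·L_3(x).
Expanding and collecting terms gives P(x) = 4x^3 + 4x^2.
Check: P(1) = 8. ✓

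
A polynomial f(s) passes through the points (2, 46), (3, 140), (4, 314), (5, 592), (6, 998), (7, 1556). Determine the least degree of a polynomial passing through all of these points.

Forward differences of the values at s = 2, 3, 4, 5, 6, 7:
  f  : 46  140  314  592  998  1556
  Δ  : 94  174  278  406  558
  Δ^2: 80  104  128  152
  Δ^3: 24  24  24
  Δ^4: 0  0
  Δ^5: 0
The third differences are constant (24) and nonzero, while all higher differences vanish, so the minimal degree is 3.

3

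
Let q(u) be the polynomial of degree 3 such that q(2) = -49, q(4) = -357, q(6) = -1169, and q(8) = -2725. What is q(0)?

Forward differences of the values at u = 2, 4, 6, 8:
  q  : -49  -357  -1169  -2725
  Δ  : -308  -812  -1556
  Δ^2: -504  -744
  Δ^3: -240
The third differences are constant, confirming degree 3.
Interpolating (Newton forward form) and evaluating at u = 0 gives q(0) = -5.

-5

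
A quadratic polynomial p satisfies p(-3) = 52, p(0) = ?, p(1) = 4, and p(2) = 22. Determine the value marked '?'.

-2

The 3 known points determine the degree-2 polynomial uniquely.
Write p(t) = at^2 + bt + c. Substituting each data point gives a linear system:
  9a - 3b + c = 52
  a + b + c = 4
  4a + 2b + c = 22
Solving the system yields a = 6, b = 0, c = -2.
So p(t) = 6t² - 2.
Then p(0) = -2.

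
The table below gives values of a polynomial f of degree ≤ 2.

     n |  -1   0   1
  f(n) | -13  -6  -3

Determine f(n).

f(n) = -2n^2 + 5n - 6

Write f(n) = an^2 + bn + c. Substituting each data point gives a linear system:
  a - b + c = -13
  c = -6
  a + b + c = -3
Solving the system yields a = -2, b = 5, c = -6.
So f(n) = -2n^2 + 5n - 6.
Check: f(-1) = -13. ✓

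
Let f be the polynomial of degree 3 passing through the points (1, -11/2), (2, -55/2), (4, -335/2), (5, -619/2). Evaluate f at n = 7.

-1595/2

Using the Lagrange interpolation formula with nodes 1, 2, 4, 5:
  L_0(n) = (n - 2)(n - 4)(n - 5) / -12
  L_1(n) = (n - 1)(n - 4)(n - 5) / 6
  L_2(n) = (n - 1)(n - 2)(n - 5) / -6
  L_3(n) = (n - 1)(n - 2)(n - 4) / 12
Then f(n) = -11/2·L_0(n) - 55/2·L_1(n) - 335/2·L_2(n) - 619/2·L_3(n).
Expanding and collecting terms gives f(n) = -2n^3 - 2n^2 - 2n + 1/2.
Evaluating at n = 7: f(7) = -1595/2.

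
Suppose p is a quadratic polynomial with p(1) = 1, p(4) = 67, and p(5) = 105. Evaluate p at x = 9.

337

Using the Lagrange interpolation formula with nodes 1, 4, 5:
  L_0(x) = (x - 4)(x - 5) / 12
  L_1(x) = (x - 1)(x - 5) / -3
  L_2(x) = (x - 1)(x - 4) / 4
Then p(x) = 1·L_0(x) + 67·L_1(x) + 105·L_2(x).
Expanding and collecting terms gives p(x) = 4x² + 2x - 5.
Evaluating at x = 9: p(9) = 337.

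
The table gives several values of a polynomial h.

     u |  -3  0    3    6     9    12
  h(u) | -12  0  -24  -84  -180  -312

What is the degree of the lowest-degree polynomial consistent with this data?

Forward differences of the values at u = -3, 0, 3, 6, 9, 12:
  h  : -12  0  -24  -84  -180  -312
  Δ  : 12  -24  -60  -96  -132
  Δ^2: -36  -36  -36  -36
  Δ^3: 0  0  0
  Δ^4: 0  0
  Δ^5: 0
The second differences are constant (-36) and nonzero, while all higher differences vanish, so the minimal degree is 2.

2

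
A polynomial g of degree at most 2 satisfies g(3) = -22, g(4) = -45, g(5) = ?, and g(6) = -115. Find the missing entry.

On equispaced nodes a degree-2 polynomial has vanishing third forward difference, so
  - g(3) + 3·g(4) - 3·g(5) + g(6) = 0.
Substituting the known values and solving for g(5):
  -3·g(5) = 228
  g(5) = -76.

-76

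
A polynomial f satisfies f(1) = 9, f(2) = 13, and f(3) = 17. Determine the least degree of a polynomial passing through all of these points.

1

Forward differences of the values at x = 1, 2, 3:
  f  : 9  13  17
  Δ  : 4  4
  Δ^2: 0
The first differences are constant (4) and nonzero, while all higher differences vanish, so the minimal degree is 1.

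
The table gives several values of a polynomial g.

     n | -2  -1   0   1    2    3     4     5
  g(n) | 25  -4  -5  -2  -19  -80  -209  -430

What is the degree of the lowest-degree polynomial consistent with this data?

3

Forward differences of the values at n = -2, -1, 0, 1, 2, 3, 4, 5:
  g  : 25  -4  -5  -2  -19  -80  -209  -430
  Δ  : -29  -1  3  -17  -61  -129  -221
  Δ^2: 28  4  -20  -44  -68  -92
  Δ^3: -24  -24  -24  -24  -24
  Δ^4: 0  0  0  0
  Δ^5: 0  0  0
  Δ^6: 0  0
  Δ^7: 0
The third differences are constant (-24) and nonzero, while all higher differences vanish, so the minimal degree is 3.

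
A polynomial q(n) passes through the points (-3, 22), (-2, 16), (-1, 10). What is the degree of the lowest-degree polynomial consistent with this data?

1

Forward differences of the values at n = -3, -2, -1:
  q  : 22  16  10
  Δ  : -6  -6
  Δ^2: 0
The first differences are constant (-6) and nonzero, while all higher differences vanish, so the minimal degree is 1.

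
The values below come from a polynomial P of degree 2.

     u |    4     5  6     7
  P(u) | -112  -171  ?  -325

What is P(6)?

-242

The 3 known points determine the degree-2 polynomial uniquely.
Write P(u) = au^2 + bu + c. Substituting each data point gives a linear system:
  16a + 4b + c = -112
  25a + 5b + c = -171
  49a + 7b + c = -325
Solving the system yields a = -6, b = -5, c = 4.
So P(u) = -6u^2 - 5u + 4.
Then P(6) = -242.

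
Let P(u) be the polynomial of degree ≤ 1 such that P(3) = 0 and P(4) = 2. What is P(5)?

Using the Lagrange interpolation formula with nodes 3, 4:
  L_0(u) = (u - 4) / -1
  L_1(u) = (u - 3) / 1
Then P(u) = 0·L_0(u) + 2·L_1(u).
Expanding and collecting terms gives P(u) = 2u - 6.
Evaluating at u = 5: P(5) = 4.

4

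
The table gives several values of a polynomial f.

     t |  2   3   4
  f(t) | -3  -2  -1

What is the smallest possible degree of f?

1

Forward differences of the values at t = 2, 3, 4:
  f  : -3  -2  -1
  Δ  : 1  1
  Δ^2: 0
The first differences are constant (1) and nonzero, while all higher differences vanish, so the minimal degree is 1.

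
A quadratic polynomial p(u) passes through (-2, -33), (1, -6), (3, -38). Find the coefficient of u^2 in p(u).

Write p(u) = au^2 + bu + c. Substituting each data point gives a linear system:
  4a - 2b + c = -33
  a + b + c = -6
  9a + 3b + c = -38
Solving the system yields a = -5, b = 4, c = -5.
So p(u) = -5u² + 4u - 5.
The leading coefficient is -5.

-5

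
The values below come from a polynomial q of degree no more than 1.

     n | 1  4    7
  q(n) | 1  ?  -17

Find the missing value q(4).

-8

On equispaced nodes a degree-1 polynomial has vanishing second forward difference, so
  q(1) - 2·q(4) + q(7) = 0.
Substituting the known values and solving for q(4):
  -2·q(4) = 16
  q(4) = -8.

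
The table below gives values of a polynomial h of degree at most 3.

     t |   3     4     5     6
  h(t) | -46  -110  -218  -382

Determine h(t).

h(t) = -2t^3 + 2t^2 - 4t + 2

Write h(t) = at^3 + bt^2 + ct + d. Substituting each data point gives a linear system:
  27a + 9b + 3c + d = -46
  64a + 16b + 4c + d = -110
  125a + 25b + 5c + d = -218
  216a + 36b + 6c + d = -382
Solving the system yields a = -2, b = 2, c = -4, d = 2.
So h(t) = -2t^3 + 2t^2 - 4t + 2.
Check: h(3) = -46. ✓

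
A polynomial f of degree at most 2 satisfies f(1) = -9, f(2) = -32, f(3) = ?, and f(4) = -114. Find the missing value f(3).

-67

On equispaced nodes a degree-2 polynomial has vanishing third forward difference, so
  - f(1) + 3·f(2) - 3·f(3) + f(4) = 0.
Substituting the known values and solving for f(3):
  -3·f(3) = 201
  f(3) = -67.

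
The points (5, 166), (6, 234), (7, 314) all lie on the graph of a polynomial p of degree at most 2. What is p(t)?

p(t) = 6t^2 + 2t + 6

Write p(t) = at^2 + bt + c. Substituting each data point gives a linear system:
  25a + 5b + c = 166
  36a + 6b + c = 234
  49a + 7b + c = 314
Solving the system yields a = 6, b = 2, c = 6.
So p(t) = 6t^2 + 2t + 6.
Check: p(7) = 314. ✓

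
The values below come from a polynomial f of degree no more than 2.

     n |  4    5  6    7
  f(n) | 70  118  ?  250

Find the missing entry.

On equispaced nodes a degree-2 polynomial has vanishing third forward difference, so
  - f(4) + 3·f(5) - 3·f(6) + f(7) = 0.
Substituting the known values and solving for f(6):
  -3·f(6) = -534
  f(6) = 178.

178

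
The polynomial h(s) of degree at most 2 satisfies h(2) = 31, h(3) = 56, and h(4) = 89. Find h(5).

Forward differences of the values at s = 2, 3, 4:
  h  : 31  56  89
  Δ  : 25  33
  Δ^2: 8
The second differences are constant, confirming degree 2.
Interpolating (Newton forward form) and evaluating at s = 5 gives h(5) = 130.

130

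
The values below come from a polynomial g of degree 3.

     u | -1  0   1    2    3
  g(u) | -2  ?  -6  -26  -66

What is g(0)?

On equispaced nodes a degree-3 polynomial has vanishing fourth forward difference, so
  g(-1) - 4·g(0) + 6·g(1) - 4·g(2) + g(3) = 0.
Substituting the known values and solving for g(0):
  -4·g(0) = 0
  g(0) = 0.

0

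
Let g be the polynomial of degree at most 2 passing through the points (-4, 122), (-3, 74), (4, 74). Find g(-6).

254

Write g(u) = au^2 + bu + c. Substituting each data point gives a linear system:
  16a - 4b + c = 122
  9a - 3b + c = 74
  16a + 4b + c = 74
Solving the system yields a = 6, b = -6, c = 2.
So g(u) = 6u² - 6u + 2.
Then g(-6) = 254.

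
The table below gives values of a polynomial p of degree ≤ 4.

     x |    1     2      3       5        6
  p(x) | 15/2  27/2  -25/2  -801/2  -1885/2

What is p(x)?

p(x) = -x^4 + x^3 + 3x^2 + 5x - 1/2

Using the Lagrange interpolation formula with nodes 1, 2, 3, 5, 6:
  L_0(x) = (x - 2)(x - 3)(x - 5)(x - 6) / 40
  L_1(x) = (x - 1)(x - 3)(x - 5)(x - 6) / -12
  L_2(x) = (x - 1)(x - 2)(x - 5)(x - 6) / 12
  L_3(x) = (x - 1)(x - 2)(x - 3)(x - 6) / -24
  L_4(x) = (x - 1)(x - 2)(x - 3)(x - 5) / 60
Then p(x) = 15/2·L_0(x) + 27/2·L_1(x) - 25/2·L_2(x) - 801/2·L_3(x) - 1885/2·L_4(x).
Expanding and collecting terms gives p(x) = -x^4 + x^3 + 3x^2 + 5x - 1/2.
Check: p(1) = 15/2. ✓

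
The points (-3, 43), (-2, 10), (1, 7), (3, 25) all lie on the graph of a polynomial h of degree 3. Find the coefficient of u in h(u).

Write h(u) = au^3 + bu^2 + cu + d. Substituting each data point gives a linear system:
  -27a + 9b - 3c + d = 43
  -8a + 4b - 2c + d = 10
  a + b + c + d = 7
  27a + 9b + 3c + d = 25
Solving the system yields a = -1, b = 4, c = 6, d = -2.
So h(u) = -u^3 + 4u^2 + 6u - 2.
The coefficient of u is 6.

6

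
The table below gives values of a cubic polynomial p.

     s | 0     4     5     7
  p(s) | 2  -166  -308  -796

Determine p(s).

p(s) = -2s^3 - 2s^2 - 2s + 2

Write p(s) = as^3 + bs^2 + cs + d. Substituting each data point gives a linear system:
  d = 2
  64a + 16b + 4c + d = -166
  125a + 25b + 5c + d = -308
  343a + 49b + 7c + d = -796
Solving the system yields a = -2, b = -2, c = -2, d = 2.
So p(s) = -2s^3 - 2s^2 - 2s + 2.
Check: p(7) = -796. ✓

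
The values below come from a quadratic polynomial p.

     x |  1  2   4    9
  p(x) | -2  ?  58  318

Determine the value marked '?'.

10

The 3 known points determine the degree-2 polynomial uniquely.
Write p(x) = ax^2 + bx + c. Substituting each data point gives a linear system:
  a + b + c = -2
  16a + 4b + c = 58
  81a + 9b + c = 318
Solving the system yields a = 4, b = 0, c = -6.
So p(x) = 4x^2 - 6.
Then p(2) = 10.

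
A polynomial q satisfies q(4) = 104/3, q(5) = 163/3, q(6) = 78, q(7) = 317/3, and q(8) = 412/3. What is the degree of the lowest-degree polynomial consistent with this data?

Forward differences of the values at n = 4, 5, 6, 7, 8:
  q  : 104/3  163/3  78  317/3  412/3
  Δ  : 59/3  71/3  83/3  95/3
  Δ^2: 4  4  4
  Δ^3: 0  0
  Δ^4: 0
The second differences are constant (4) and nonzero, while all higher differences vanish, so the minimal degree is 2.

2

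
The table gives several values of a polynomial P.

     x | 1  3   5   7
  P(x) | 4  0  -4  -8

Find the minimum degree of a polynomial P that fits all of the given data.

Forward differences of the values at x = 1, 3, 5, 7:
  P  : 4  0  -4  -8
  Δ  : -4  -4  -4
  Δ^2: 0  0
  Δ^3: 0
The first differences are constant (-4) and nonzero, while all higher differences vanish, so the minimal degree is 1.

1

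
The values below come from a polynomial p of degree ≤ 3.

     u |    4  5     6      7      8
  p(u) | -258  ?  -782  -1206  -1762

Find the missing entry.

On equispaced nodes a degree-3 polynomial has vanishing fourth forward difference, so
  p(4) - 4·p(5) + 6·p(6) - 4·p(7) + p(8) = 0.
Substituting the known values and solving for p(5):
  -4·p(5) = 1888
  p(5) = -472.

-472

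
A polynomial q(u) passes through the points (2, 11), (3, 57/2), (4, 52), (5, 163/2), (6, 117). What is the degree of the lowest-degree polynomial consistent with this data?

Forward differences of the values at u = 2, 3, 4, 5, 6:
  q  : 11  57/2  52  163/2  117
  Δ  : 35/2  47/2  59/2  71/2
  Δ^2: 6  6  6
  Δ^3: 0  0
  Δ^4: 0
The second differences are constant (6) and nonzero, while all higher differences vanish, so the minimal degree is 2.

2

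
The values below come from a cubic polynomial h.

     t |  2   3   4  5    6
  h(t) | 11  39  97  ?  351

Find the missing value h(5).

The 4 known points determine the degree-3 polynomial uniquely.
Write h(t) = at^3 + bt^2 + ct + d. Substituting each data point gives a linear system:
  8a + 4b + 2c + d = 11
  27a + 9b + 3c + d = 39
  64a + 16b + 4c + d = 97
  216a + 36b + 6c + d = 351
Solving the system yields a = 2, b = -3, c = 5, d = -3.
So h(t) = 2t^3 - 3t^2 + 5t - 3.
Then h(5) = 197.

197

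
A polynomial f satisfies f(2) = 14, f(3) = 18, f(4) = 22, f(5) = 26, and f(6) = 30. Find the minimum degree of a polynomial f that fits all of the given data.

1

Forward differences of the values at u = 2, 3, 4, 5, 6:
  f  : 14  18  22  26  30
  Δ  : 4  4  4  4
  Δ^2: 0  0  0
  Δ^3: 0  0
  Δ^4: 0
The first differences are constant (4) and nonzero, while all higher differences vanish, so the minimal degree is 1.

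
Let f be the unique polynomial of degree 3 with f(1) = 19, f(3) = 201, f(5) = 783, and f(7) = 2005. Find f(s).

Write f(s) = as^3 + bs^2 + cs + d. Substituting each data point gives a linear system:
  a + b + c + d = 19
  27a + 9b + 3c + d = 201
  125a + 25b + 5c + d = 783
  343a + 49b + 7c + d = 2005
Solving the system yields a = 5, b = 5, c = 6, d = 3.
So f(s) = 5s^3 + 5s^2 + 6s + 3.
Check: f(5) = 783. ✓

f(s) = 5s^3 + 5s^2 + 6s + 3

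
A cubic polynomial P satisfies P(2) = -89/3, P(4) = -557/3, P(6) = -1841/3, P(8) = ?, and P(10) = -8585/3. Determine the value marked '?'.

The 4 known points determine the degree-3 polynomial uniquely.
Write P(t) = at^3 + bt^2 + ct + d. Substituting each data point gives a linear system:
  8a + 4b + 2c + d = -89/3
  64a + 16b + 4c + d = -557/3
  216a + 36b + 6c + d = -1841/3
  1000a + 100b + 10c + d = -8585/3
Solving the system yields a = -3, b = 2, c = -6, d = -5/3.
So P(t) = -3t^3 + 2t^2 - 6t - 5/3.
Then P(8) = -4373/3.

-4373/3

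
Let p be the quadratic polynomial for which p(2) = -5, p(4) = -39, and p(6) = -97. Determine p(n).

Using the Lagrange interpolation formula with nodes 2, 4, 6:
  L_0(n) = (n - 4)(n - 6) / 8
  L_1(n) = (n - 2)(n - 6) / -4
  L_2(n) = (n - 2)(n - 4) / 8
Then p(n) = -5·L_0(n) - 39·L_1(n) - 97·L_2(n).
Expanding and collecting terms gives p(n) = -3n^2 + n + 5.
Check: p(2) = -5. ✓

p(n) = -3n^2 + n + 5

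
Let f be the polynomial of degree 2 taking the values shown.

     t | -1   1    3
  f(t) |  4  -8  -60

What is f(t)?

f(t) = -5t^2 - 6t + 3

Write f(t) = at^2 + bt + c. Substituting each data point gives a linear system:
  a - b + c = 4
  a + b + c = -8
  9a + 3b + c = -60
Solving the system yields a = -5, b = -6, c = 3.
So f(t) = -5t^2 - 6t + 3.
Check: f(1) = -8. ✓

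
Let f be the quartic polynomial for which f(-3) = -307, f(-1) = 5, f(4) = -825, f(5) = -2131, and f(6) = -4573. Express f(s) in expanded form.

f(s) = -4s^4 + 2s^3 + 6s^2 - 6s - 1

Write f(s) = as^4 + bs^3 + cs^2 + ds + e. Substituting each data point gives a linear system:
  81a - 27b + 9c - 3d + e = -307
  a - b + c - d + e = 5
  256a + 64b + 16c + 4d + e = -825
  625a + 125b + 25c + 5d + e = -2131
  1296a + 216b + 36c + 6d + e = -4573
Solving the system yields a = -4, b = 2, c = 6, d = -6, e = -1.
So f(s) = -4s⁴ + 2s³ + 6s² - 6s - 1.
Check: f(4) = -825. ✓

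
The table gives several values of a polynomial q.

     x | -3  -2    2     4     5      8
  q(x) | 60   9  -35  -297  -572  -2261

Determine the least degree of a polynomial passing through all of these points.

3

Divided differences on the nodes -3, -2, 2, 4, 5, 8:
  order 0: 60  9  -35  -297  -572  -2261
  order 1: -51  -11  -131  -275  -563
  order 2: 8  -20  -48  -72
  order 3: -4  -4  -4
  order 4: 0  0
  order 5: 0
The order-3 divided differences are all -4 (nonzero) and every higher order vanishes, so the data lies on a polynomial of degree exactly 3.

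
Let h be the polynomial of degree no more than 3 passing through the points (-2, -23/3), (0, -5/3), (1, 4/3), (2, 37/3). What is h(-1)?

Write h(n) = an^3 + bn^2 + cn + d. Substituting each data point gives a linear system:
  -8a + 4b - 2c + d = -23/3
  d = -5/3
  a + b + c + d = 4/3
  8a + 4b + 2c + d = 37/3
Solving the system yields a = 1, b = 1, c = 1, d = -5/3.
So h(n) = n^3 + n^2 + n - 5/3.
Then h(-1) = -8/3.

-8/3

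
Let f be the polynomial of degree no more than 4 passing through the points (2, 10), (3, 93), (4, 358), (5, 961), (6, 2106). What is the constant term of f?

Write f(n) = an^4 + bn^3 + cn^2 + dn + e. Substituting each data point gives a linear system:
  16a + 8b + 4c + 2d + e = 10
  81a + 27b + 9c + 3d + e = 93
  256a + 64b + 16c + 4d + e = 358
  625a + 125b + 25c + 5d + e = 961
  1296a + 216b + 36c + 6d + e = 2106
Solving the system yields a = 2, b = -2, c = -1, d = -4, e = 6.
So f(n) = 2n^4 - 2n^3 - n^2 - 4n + 6.
The constant term is 6.

6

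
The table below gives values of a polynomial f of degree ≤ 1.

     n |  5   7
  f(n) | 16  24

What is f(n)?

Write f(n) = an + b. Substituting each data point gives a linear system:
  5a + b = 16
  7a + b = 24
Solving the system yields a = 4, b = -4.
So f(n) = 4n - 4.
Check: f(5) = 16. ✓

f(n) = 4n - 4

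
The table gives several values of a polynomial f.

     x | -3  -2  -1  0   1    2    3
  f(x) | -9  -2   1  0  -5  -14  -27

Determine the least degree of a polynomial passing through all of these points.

Forward differences of the values at x = -3, -2, -1, 0, 1, 2, 3:
  f  : -9  -2  1  0  -5  -14  -27
  Δ  : 7  3  -1  -5  -9  -13
  Δ^2: -4  -4  -4  -4  -4
  Δ^3: 0  0  0  0
  Δ^4: 0  0  0
  Δ^5: 0  0
  Δ^6: 0
The second differences are constant (-4) and nonzero, while all higher differences vanish, so the minimal degree is 2.

2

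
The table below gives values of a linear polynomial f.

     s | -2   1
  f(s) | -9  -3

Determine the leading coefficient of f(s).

2

Write f(s) = as + b. Substituting each data point gives a linear system:
  -2a + b = -9
  a + b = -3
Solving the system yields a = 2, b = -5.
So f(s) = 2s - 5.
The leading coefficient is 2.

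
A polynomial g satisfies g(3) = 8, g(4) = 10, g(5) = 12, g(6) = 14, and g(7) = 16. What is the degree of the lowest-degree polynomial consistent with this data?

1

Forward differences of the values at u = 3, 4, 5, 6, 7:
  g  : 8  10  12  14  16
  Δ  : 2  2  2  2
  Δ^2: 0  0  0
  Δ^3: 0  0
  Δ^4: 0
The first differences are constant (2) and nonzero, while all higher differences vanish, so the minimal degree is 1.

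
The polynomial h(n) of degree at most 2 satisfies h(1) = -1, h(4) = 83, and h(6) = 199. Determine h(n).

Write h(n) = an^2 + bn + c. Substituting each data point gives a linear system:
  a + b + c = -1
  16a + 4b + c = 83
  36a + 6b + c = 199
Solving the system yields a = 6, b = -2, c = -5.
So h(n) = 6n^2 - 2n - 5.
Check: h(6) = 199. ✓

h(n) = 6n^2 - 2n - 5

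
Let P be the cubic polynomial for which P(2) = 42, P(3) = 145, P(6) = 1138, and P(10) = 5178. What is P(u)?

Write P(u) = au^3 + bu^2 + cu + d. Substituting each data point gives a linear system:
  8a + 4b + 2c + d = 42
  27a + 9b + 3c + d = 145
  216a + 36b + 6c + d = 1138
  1000a + 100b + 10c + d = 5178
Solving the system yields a = 5, b = 2, c = -2, d = -2.
So P(u) = 5u^3 + 2u^2 - 2u - 2.
Check: P(6) = 1138. ✓

P(u) = 5u^3 + 2u^2 - 2u - 2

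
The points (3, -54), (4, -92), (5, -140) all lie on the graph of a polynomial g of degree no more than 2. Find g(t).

Write g(t) = at^2 + bt + c. Substituting each data point gives a linear system:
  9a + 3b + c = -54
  16a + 4b + c = -92
  25a + 5b + c = -140
Solving the system yields a = -5, b = -3, c = 0.
So g(t) = -5t^2 - 3t.
Check: g(3) = -54. ✓

g(t) = -5t^2 - 3t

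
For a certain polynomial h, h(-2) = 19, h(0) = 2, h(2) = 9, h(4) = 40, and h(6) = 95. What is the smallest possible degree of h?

2

Forward differences of the values at s = -2, 0, 2, 4, 6:
  h  : 19  2  9  40  95
  Δ  : -17  7  31  55
  Δ^2: 24  24  24
  Δ^3: 0  0
  Δ^4: 0
The second differences are constant (24) and nonzero, while all higher differences vanish, so the minimal degree is 2.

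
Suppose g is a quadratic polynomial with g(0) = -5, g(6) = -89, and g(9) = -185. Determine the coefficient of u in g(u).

-2

Write g(u) = au^2 + bu + c. Substituting each data point gives a linear system:
  c = -5
  36a + 6b + c = -89
  81a + 9b + c = -185
Solving the system yields a = -2, b = -2, c = -5.
So g(u) = -2u² - 2u - 5.
The coefficient of u is -2.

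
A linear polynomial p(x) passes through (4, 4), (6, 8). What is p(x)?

Write p(x) = ax + b. Substituting each data point gives a linear system:
  4a + b = 4
  6a + b = 8
Solving the system yields a = 2, b = -4.
So p(x) = 2x - 4.
Check: p(6) = 8. ✓

p(x) = 2x - 4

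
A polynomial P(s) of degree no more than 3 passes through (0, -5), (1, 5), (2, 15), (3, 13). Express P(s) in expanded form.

Using the Lagrange interpolation formula with nodes 0, 1, 2, 3:
  L_0(s) = (s - 1)(s - 2)(s - 3) / -6
  L_1(s) = s(s - 2)(s - 3) / 2
  L_2(s) = s(s - 1)(s - 3) / -2
  L_3(s) = s(s - 1)(s - 2) / 6
Then P(s) = -5·L_0(s) + 5·L_1(s) + 15·L_2(s) + 13·L_3(s).
Expanding and collecting terms gives P(s) = -2s³ + 6s² + 6s - 5.
Check: P(2) = 15. ✓

P(s) = -2s^3 + 6s^2 + 6s - 5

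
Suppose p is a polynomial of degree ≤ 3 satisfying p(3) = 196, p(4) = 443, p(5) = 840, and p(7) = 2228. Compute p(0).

Write p(x) = ax^3 + bx^2 + cx + d. Substituting each data point gives a linear system:
  27a + 9b + 3c + d = 196
  64a + 16b + 4c + d = 443
  125a + 25b + 5c + d = 840
  343a + 49b + 7c + d = 2228
Solving the system yields a = 6, b = 3, c = 4, d = -5.
So p(x) = 6x³ + 3x² + 4x - 5.
Then p(0) = -5.

-5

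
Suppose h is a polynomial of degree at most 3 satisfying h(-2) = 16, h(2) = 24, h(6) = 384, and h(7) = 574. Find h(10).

Write h(s) = as^3 + bs^2 + cs + d. Substituting each data point gives a linear system:
  -8a + 4b - 2c + d = 16
  8a + 4b + 2c + d = 24
  216a + 36b + 6c + d = 384
  343a + 49b + 7c + d = 574
Solving the system yields a = 1, b = 5, c = -2, d = 0.
So h(s) = s^3 + 5s^2 - 2s.
Then h(10) = 1480.

1480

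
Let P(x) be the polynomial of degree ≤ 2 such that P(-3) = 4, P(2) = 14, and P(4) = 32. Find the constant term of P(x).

4

Write P(x) = ax^2 + bx + c. Substituting each data point gives a linear system:
  9a - 3b + c = 4
  4a + 2b + c = 14
  16a + 4b + c = 32
Solving the system yields a = 1, b = 3, c = 4.
So P(x) = x² + 3x + 4.
The constant term is 4.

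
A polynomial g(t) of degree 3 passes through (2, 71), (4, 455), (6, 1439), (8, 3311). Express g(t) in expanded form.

Write g(t) = at^3 + bt^2 + ct + d. Substituting each data point gives a linear system:
  8a + 4b + 2c + d = 71
  64a + 16b + 4c + d = 455
  216a + 36b + 6c + d = 1439
  512a + 64b + 8c + d = 3311
Solving the system yields a = 6, b = 3, c = 6, d = -1.
So g(t) = 6t³ + 3t² + 6t - 1.
Check: g(4) = 455. ✓

g(t) = 6t^3 + 3t^2 + 6t - 1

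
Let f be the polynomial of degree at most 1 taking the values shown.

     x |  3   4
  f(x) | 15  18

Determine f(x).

f(x) = 3x + 6

Write f(x) = ax + b. Substituting each data point gives a linear system:
  3a + b = 15
  4a + b = 18
Solving the system yields a = 3, b = 6.
So f(x) = 3x + 6.
Check: f(4) = 18. ✓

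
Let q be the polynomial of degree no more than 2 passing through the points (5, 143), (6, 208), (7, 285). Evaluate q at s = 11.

Using the Lagrange interpolation formula with nodes 5, 6, 7:
  L_0(s) = (s - 6)(s - 7) / 2
  L_1(s) = (s - 5)(s - 7) / -1
  L_2(s) = (s - 5)(s - 6) / 2
Then q(s) = 143·L_0(s) + 208·L_1(s) + 285·L_2(s).
Expanding and collecting terms gives q(s) = 6s² - s - 2.
Evaluating at s = 11: q(11) = 713.

713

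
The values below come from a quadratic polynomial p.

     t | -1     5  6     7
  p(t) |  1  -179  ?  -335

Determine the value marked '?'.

The 3 known points determine the degree-2 polynomial uniquely.
Write p(t) = at^2 + bt + c. Substituting each data point gives a linear system:
  a - b + c = 1
  25a + 5b + c = -179
  49a + 7b + c = -335
Solving the system yields a = -6, b = -6, c = 1.
So p(t) = -6t^2 - 6t + 1.
Then p(6) = -251.

-251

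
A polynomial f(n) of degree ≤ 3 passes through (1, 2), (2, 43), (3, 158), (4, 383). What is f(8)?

Forward differences of the values at n = 1, 2, 3, 4:
  f  : 2  43  158  383
  Δ  : 41  115  225
  Δ^2: 74  110
  Δ^3: 36
The third differences are constant, confirming degree 3.
Interpolating (Newton forward form) and evaluating at n = 8 gives f(8) = 3103.

3103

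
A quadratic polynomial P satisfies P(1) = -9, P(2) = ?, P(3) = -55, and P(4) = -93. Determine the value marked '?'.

-27

The 3 known points determine the degree-2 polynomial uniquely.
Write P(n) = an^2 + bn + c. Substituting each data point gives a linear system:
  a + b + c = -9
  9a + 3b + c = -55
  16a + 4b + c = -93
Solving the system yields a = -5, b = -3, c = -1.
So P(n) = -5n² - 3n - 1.
Then P(2) = -27.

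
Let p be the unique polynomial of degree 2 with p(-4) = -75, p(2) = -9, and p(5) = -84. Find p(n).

p(n) = -4n^2 + 3n + 1

Using the Lagrange interpolation formula with nodes -4, 2, 5:
  L_0(n) = (n - 2)(n - 5) / 54
  L_1(n) = (n + 4)(n - 5) / -18
  L_2(n) = (n + 4)(n - 2) / 27
Then p(n) = -75·L_0(n) - 9·L_1(n) - 84·L_2(n).
Expanding and collecting terms gives p(n) = -4n^2 + 3n + 1.
Check: p(-4) = -75. ✓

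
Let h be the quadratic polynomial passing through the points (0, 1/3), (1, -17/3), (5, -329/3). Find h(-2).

Write h(s) = as^2 + bs + c. Substituting each data point gives a linear system:
  c = 1/3
  a + b + c = -17/3
  25a + 5b + c = -329/3
Solving the system yields a = -4, b = -2, c = 1/3.
So h(s) = -4s^2 - 2s + 1/3.
Then h(-2) = -35/3.

-35/3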